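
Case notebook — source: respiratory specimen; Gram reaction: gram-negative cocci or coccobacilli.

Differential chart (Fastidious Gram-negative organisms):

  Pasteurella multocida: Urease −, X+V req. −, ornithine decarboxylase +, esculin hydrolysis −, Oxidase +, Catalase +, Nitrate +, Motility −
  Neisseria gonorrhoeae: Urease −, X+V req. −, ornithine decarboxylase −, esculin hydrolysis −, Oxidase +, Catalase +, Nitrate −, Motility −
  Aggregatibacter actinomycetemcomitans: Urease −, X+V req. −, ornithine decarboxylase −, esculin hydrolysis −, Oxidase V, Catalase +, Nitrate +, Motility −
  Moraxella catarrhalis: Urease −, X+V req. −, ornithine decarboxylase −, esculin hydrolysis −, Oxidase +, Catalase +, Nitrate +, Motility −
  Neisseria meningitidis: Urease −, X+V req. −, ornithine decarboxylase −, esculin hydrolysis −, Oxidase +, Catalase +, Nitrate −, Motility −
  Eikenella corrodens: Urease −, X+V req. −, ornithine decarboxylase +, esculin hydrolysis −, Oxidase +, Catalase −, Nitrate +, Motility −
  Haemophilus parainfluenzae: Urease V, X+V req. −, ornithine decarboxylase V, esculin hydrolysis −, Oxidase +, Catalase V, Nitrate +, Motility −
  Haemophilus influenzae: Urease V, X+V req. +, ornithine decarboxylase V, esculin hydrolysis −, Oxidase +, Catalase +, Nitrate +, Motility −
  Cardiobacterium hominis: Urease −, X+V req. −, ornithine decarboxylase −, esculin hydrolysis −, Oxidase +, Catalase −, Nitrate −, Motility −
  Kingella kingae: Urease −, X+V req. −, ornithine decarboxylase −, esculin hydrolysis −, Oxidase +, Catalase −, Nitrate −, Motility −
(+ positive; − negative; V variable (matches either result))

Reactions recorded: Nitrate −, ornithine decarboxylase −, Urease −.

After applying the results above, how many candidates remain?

4

ornithine decarboxylase −: excludes Pasteurella multocida, Eikenella corrodens — 8 left.
Nitrate −: excludes Aggregatibacter actinomycetemcomitans, Moraxella catarrhalis, Haemophilus parainfluenzae, Haemophilus influenzae — 4 left.
Urease −: all 4 remaining candidates are consistent.
Still consistent: Cardiobacterium hominis, Kingella kingae, Neisseria gonorrhoeae, Neisseria meningitidis.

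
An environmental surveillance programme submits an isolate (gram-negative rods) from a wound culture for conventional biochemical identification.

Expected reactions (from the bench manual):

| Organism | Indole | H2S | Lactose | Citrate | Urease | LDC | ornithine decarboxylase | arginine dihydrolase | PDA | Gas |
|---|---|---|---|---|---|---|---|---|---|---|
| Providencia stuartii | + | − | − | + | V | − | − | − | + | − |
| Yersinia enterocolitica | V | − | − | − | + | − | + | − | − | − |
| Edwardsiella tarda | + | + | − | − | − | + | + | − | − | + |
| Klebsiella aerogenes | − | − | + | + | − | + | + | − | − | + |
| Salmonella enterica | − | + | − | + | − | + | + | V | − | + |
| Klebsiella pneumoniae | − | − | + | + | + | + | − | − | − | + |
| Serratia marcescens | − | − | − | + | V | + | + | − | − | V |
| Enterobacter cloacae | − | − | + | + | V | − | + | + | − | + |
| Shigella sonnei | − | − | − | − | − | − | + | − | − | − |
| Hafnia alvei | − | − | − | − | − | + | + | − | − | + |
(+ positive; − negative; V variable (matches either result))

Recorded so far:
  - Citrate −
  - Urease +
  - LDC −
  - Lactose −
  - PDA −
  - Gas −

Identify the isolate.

Lactose −: excludes Klebsiella aerogenes, Klebsiella pneumoniae, Enterobacter cloacae — 7 left.
Urease +: excludes Edwardsiella tarda, Salmonella enterica, Shigella sonnei, Hafnia alvei — 3 left.
LDC −: excludes Serratia marcescens — 2 left.
Gas −: all 2 remaining candidates are consistent.
PDA −: excludes Providencia stuartii — 1 left.
Citrate −: the one remaining candidate is consistent.

Yersinia enterocolitica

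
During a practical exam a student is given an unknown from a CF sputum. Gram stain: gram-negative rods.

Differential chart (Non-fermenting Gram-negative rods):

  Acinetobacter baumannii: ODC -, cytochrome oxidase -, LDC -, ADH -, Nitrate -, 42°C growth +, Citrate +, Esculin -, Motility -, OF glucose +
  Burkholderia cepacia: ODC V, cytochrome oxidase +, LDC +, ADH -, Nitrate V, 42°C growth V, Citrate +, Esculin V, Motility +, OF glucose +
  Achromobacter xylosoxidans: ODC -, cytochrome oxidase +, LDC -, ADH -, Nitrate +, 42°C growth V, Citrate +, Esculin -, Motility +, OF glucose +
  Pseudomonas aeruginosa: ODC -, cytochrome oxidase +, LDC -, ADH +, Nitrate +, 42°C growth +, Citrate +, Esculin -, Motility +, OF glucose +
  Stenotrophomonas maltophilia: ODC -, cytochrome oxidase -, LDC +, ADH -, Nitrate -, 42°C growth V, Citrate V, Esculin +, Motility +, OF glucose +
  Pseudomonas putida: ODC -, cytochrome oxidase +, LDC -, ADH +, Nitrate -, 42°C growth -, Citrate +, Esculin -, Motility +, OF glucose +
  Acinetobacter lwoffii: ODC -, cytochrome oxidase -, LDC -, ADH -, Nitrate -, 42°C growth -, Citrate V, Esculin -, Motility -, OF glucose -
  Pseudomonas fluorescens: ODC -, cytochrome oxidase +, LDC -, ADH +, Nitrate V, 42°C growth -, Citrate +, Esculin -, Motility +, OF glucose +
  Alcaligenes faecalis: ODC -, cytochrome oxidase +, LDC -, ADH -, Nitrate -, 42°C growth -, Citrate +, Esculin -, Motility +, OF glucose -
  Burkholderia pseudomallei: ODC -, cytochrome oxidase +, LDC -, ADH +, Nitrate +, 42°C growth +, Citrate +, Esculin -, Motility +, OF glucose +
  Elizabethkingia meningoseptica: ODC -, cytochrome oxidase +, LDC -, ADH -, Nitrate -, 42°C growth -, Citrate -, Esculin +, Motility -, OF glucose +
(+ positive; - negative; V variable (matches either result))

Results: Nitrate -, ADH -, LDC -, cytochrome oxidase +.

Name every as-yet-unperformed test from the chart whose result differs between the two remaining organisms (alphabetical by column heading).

Citrate, Esculin, Motility, OF glucose

cytochrome oxidase +: excludes Acinetobacter baumannii, Stenotrophomonas maltophilia, Acinetobacter lwoffii — 8 left.
ADH -: excludes Pseudomonas aeruginosa, Pseudomonas putida, Pseudomonas fluorescens, Burkholderia pseudomallei — 4 left.
Nitrate -: excludes Achromobacter xylosoxidans — 3 left.
LDC -: excludes Burkholderia cepacia — 2 left.
Two candidates remain: Alcaligenes faecalis and Elizabethkingia meningoseptica.
  ODC: - vs - — same for both, does not separate.
  42°C growth: - vs - — same for both, does not separate.
  Citrate: Alcaligenes faecalis +, Elizabethkingia meningoseptica - — discriminates.
  Esculin: Alcaligenes faecalis -, Elizabethkingia meningoseptica + — discriminates.
  Motility: Alcaligenes faecalis +, Elizabethkingia meningoseptica - — discriminates.
  OF glucose: Alcaligenes faecalis -, Elizabethkingia meningoseptica + — discriminates.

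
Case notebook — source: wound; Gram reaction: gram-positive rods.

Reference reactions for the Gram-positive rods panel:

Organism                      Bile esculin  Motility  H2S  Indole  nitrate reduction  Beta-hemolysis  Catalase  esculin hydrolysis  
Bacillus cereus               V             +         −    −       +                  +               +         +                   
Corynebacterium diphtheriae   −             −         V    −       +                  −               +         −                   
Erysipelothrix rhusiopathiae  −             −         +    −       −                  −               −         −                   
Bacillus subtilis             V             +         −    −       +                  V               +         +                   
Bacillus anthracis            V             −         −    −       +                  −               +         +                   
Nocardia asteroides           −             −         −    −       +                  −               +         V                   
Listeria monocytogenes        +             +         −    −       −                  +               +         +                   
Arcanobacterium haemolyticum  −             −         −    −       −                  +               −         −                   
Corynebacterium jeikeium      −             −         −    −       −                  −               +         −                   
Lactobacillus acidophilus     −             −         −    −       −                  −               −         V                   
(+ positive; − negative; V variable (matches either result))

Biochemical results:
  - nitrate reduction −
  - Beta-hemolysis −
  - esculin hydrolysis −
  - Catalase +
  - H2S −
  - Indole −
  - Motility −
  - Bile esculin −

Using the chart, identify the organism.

Corynebacterium jeikeium

Indole −: all 10 remaining candidates are consistent.
esculin hydrolysis −: excludes Bacillus cereus, Bacillus subtilis, Bacillus anthracis, Listeria monocytogenes — 6 left.
H2S −: excludes Erysipelothrix rhusiopathiae — 5 left.
nitrate reduction −: excludes Corynebacterium diphtheriae, Nocardia asteroides — 3 left.
Motility −: all 3 remaining candidates are consistent.
Bile esculin −: all 3 remaining candidates are consistent.
Beta-hemolysis −: excludes Arcanobacterium haemolyticum — 2 left.
Catalase +: excludes Lactobacillus acidophilus — 1 left.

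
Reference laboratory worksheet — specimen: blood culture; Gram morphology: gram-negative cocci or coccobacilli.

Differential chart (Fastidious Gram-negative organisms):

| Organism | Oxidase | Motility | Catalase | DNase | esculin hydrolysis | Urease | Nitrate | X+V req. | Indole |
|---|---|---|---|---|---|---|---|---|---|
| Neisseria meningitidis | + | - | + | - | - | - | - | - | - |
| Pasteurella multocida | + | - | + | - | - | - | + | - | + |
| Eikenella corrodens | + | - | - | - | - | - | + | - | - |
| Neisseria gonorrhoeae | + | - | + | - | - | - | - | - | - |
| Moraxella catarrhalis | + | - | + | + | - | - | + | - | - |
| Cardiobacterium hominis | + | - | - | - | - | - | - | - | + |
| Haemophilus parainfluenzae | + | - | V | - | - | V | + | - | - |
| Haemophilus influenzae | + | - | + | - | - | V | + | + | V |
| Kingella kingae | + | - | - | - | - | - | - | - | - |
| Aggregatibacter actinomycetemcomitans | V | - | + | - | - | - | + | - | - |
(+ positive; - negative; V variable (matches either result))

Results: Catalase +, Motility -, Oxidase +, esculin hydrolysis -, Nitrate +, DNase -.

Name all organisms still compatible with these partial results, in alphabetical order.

Aggregatibacter actinomycetemcomitans, Haemophilus influenzae, Haemophilus parainfluenzae, Pasteurella multocida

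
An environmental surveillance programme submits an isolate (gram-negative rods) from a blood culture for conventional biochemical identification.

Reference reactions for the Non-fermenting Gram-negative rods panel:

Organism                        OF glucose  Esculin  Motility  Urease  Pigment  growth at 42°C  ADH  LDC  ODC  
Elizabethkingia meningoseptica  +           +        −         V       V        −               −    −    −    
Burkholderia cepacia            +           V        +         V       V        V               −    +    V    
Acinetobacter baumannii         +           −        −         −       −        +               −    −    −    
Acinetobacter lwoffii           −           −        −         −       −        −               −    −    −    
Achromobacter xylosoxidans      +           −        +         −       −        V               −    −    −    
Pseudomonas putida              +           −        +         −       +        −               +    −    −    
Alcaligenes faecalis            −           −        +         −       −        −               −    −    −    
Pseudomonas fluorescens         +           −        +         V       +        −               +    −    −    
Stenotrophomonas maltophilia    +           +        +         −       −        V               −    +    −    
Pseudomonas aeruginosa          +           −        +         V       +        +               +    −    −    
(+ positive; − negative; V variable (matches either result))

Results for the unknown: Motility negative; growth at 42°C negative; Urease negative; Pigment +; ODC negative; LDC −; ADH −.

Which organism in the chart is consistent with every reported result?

Motility −: excludes 7 organisms — 3 left.
LDC −: all 3 remaining candidates are consistent.
Pigment +: excludes Acinetobacter baumannii, Acinetobacter lwoffii — 1 left.
ODC −: the one remaining candidate is consistent.
ADH −: the one remaining candidate is consistent.
Urease −: the one remaining candidate is consistent.
growth at 42°C −: the one remaining candidate is consistent.

Elizabethkingia meningoseptica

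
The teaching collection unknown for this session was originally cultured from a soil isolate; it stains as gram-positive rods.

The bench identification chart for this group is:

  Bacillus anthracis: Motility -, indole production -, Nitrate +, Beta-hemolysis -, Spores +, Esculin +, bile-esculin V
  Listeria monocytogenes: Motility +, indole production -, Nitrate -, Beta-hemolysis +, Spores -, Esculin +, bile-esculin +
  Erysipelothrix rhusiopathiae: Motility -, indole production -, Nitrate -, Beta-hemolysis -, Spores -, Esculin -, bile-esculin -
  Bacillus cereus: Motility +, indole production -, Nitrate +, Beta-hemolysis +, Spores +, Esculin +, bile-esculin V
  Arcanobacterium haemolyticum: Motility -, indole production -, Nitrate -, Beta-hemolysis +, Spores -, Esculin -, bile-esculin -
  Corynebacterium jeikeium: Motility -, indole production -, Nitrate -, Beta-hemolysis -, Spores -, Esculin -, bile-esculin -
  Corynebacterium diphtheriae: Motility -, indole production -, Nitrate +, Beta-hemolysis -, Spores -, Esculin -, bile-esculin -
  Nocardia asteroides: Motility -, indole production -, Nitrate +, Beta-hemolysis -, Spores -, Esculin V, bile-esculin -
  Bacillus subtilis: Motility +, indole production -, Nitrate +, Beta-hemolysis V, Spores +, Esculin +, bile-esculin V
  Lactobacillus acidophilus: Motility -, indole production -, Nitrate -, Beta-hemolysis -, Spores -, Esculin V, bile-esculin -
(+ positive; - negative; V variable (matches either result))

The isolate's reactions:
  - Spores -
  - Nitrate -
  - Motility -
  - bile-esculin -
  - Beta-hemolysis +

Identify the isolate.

Arcanobacterium haemolyticum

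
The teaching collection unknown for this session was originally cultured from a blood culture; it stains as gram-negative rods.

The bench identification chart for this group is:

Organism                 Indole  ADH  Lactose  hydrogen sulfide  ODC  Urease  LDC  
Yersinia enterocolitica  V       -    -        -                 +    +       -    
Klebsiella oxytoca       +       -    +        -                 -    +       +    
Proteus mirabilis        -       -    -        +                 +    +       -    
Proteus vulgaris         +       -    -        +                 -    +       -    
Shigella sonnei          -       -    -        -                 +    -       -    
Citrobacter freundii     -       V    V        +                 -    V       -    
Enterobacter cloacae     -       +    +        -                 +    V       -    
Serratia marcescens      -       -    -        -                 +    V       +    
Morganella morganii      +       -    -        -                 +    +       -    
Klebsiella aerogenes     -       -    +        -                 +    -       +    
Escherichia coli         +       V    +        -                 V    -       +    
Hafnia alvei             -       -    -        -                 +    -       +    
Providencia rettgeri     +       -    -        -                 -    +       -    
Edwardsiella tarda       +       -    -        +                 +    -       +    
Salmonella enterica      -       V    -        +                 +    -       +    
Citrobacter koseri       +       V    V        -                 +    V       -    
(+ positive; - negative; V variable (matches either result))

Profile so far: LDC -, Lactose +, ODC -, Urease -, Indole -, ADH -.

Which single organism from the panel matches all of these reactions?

LDC -: excludes 7 organisms — 9 left.
ADH -: excludes Enterobacter cloacae — 8 left.
Lactose +: excludes 6 organisms — 2 left.
Urease -: all 2 remaining candidates are consistent.
Indole -: excludes Citrobacter koseri — 1 left.
ODC -: the one remaining candidate is consistent.

Citrobacter freundii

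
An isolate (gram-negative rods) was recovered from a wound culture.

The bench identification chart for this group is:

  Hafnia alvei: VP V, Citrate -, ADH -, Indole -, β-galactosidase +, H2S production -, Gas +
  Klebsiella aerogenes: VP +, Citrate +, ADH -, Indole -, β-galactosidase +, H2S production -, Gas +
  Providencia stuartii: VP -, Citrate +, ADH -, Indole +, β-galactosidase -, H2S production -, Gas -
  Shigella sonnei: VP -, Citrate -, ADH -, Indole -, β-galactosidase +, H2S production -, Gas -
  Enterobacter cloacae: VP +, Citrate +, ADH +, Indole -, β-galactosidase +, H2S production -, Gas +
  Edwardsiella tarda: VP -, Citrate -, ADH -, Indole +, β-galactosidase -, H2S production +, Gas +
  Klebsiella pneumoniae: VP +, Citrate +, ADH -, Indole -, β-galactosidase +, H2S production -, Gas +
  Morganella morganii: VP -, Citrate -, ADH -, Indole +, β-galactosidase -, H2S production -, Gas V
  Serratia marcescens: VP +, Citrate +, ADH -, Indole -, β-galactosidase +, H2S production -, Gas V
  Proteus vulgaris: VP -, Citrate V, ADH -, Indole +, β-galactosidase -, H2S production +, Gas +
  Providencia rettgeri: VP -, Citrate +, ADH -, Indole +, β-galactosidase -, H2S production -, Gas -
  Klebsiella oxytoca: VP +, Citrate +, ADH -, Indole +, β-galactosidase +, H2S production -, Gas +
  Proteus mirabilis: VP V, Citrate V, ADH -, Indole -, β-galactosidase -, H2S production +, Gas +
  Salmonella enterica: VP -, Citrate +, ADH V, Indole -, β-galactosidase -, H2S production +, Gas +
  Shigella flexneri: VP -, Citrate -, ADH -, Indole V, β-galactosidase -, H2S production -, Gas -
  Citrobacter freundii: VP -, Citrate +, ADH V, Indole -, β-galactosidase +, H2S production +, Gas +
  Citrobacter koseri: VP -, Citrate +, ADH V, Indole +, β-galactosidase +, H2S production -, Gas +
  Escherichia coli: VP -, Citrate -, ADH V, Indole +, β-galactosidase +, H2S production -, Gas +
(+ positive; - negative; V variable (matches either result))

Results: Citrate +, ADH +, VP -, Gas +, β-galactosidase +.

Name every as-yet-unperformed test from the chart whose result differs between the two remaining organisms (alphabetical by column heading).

ADH +: excludes 13 organisms — 5 left.
VP -: excludes Enterobacter cloacae — 4 left.
Citrate +: excludes Escherichia coli — 3 left.
Gas +: all 3 remaining candidates are consistent.
β-galactosidase +: excludes Salmonella enterica — 2 left.
Two candidates remain: Citrobacter freundii and Citrobacter koseri.
  Indole: Citrobacter freundii -, Citrobacter koseri + — discriminates.
  H2S production: Citrobacter freundii +, Citrobacter koseri - — discriminates.

H2S production, Indole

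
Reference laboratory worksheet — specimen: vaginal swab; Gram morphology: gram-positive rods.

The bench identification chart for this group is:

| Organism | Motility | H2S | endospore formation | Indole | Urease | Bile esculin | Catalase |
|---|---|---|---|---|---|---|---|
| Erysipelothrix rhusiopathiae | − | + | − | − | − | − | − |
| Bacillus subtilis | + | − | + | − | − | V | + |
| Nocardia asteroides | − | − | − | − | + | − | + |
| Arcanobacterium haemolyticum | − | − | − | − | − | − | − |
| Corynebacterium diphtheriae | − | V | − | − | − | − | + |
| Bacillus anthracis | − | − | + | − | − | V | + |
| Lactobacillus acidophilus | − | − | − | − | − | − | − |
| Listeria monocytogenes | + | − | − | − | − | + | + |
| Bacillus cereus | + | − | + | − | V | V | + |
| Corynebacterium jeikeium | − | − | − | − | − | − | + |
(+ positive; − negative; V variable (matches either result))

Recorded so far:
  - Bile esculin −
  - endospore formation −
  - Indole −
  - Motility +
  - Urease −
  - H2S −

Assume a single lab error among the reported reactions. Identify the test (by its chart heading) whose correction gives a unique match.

Bile esculin

As reported, no row in the chart matches all 6 reactions.
Reversing Motility → 4 organisms match (not unique).
Reversing Urease → still no organism matches.
Reversing H2S → still no organism matches.
Reversing endospore formation → 2 organisms match (not unique).
Reversing Bile esculin (to +) → unique match: Listeria monocytogenes.
Reversing Indole → still no organism matches.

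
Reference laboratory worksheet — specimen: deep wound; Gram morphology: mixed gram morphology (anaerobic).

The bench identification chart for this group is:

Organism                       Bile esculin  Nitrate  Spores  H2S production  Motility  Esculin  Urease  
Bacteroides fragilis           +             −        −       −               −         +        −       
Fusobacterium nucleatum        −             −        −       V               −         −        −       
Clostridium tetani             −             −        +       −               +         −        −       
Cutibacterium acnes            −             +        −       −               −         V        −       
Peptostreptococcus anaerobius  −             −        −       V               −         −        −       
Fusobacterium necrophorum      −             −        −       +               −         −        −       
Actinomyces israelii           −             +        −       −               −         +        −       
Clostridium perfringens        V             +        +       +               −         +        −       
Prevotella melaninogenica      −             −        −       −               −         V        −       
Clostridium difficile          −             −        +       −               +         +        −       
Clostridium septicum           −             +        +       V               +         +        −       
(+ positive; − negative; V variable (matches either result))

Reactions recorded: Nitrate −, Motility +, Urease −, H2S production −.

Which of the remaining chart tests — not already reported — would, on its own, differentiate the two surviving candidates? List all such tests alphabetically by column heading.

Esculin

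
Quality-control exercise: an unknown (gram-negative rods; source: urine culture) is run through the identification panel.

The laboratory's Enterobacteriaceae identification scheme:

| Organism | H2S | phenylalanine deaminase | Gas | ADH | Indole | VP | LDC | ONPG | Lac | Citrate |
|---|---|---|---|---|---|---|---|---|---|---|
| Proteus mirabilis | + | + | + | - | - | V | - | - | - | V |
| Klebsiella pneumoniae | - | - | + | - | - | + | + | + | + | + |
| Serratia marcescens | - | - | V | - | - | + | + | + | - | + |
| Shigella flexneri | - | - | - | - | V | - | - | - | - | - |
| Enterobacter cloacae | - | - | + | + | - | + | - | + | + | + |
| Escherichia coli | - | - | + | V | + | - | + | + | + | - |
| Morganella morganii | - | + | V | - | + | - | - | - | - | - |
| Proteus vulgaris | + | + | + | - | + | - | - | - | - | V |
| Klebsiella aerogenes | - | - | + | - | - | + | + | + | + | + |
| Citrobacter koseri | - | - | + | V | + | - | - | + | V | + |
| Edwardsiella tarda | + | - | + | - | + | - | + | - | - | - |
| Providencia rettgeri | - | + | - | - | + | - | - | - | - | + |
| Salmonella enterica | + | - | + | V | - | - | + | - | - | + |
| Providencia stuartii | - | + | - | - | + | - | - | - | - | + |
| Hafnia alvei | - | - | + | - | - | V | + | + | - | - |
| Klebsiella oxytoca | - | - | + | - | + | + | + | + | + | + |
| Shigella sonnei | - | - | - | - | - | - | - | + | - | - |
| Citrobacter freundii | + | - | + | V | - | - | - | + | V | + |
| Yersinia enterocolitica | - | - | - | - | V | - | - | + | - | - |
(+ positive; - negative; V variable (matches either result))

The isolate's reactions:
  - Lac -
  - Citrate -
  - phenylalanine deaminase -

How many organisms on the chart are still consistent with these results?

5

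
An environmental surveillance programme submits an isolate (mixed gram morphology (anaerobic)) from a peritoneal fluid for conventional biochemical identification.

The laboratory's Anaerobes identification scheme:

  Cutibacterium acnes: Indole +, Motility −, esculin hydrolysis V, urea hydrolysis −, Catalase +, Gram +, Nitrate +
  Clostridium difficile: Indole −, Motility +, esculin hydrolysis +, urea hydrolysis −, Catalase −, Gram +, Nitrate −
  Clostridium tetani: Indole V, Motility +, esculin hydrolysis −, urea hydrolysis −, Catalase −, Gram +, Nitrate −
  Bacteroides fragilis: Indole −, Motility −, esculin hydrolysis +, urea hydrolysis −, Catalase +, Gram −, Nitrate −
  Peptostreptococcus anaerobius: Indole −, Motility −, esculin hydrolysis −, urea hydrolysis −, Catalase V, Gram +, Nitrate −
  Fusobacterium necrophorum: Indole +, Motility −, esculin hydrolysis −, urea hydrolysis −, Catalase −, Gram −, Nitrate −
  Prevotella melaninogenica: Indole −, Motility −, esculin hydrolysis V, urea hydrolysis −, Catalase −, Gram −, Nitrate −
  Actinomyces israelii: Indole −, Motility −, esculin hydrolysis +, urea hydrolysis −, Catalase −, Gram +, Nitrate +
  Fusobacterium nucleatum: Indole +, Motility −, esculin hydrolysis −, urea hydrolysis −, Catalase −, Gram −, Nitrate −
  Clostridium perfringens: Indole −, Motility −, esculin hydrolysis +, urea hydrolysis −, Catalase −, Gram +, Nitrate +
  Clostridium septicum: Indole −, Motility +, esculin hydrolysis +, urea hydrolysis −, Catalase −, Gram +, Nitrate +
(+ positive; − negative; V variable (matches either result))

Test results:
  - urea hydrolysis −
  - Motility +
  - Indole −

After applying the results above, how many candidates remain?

3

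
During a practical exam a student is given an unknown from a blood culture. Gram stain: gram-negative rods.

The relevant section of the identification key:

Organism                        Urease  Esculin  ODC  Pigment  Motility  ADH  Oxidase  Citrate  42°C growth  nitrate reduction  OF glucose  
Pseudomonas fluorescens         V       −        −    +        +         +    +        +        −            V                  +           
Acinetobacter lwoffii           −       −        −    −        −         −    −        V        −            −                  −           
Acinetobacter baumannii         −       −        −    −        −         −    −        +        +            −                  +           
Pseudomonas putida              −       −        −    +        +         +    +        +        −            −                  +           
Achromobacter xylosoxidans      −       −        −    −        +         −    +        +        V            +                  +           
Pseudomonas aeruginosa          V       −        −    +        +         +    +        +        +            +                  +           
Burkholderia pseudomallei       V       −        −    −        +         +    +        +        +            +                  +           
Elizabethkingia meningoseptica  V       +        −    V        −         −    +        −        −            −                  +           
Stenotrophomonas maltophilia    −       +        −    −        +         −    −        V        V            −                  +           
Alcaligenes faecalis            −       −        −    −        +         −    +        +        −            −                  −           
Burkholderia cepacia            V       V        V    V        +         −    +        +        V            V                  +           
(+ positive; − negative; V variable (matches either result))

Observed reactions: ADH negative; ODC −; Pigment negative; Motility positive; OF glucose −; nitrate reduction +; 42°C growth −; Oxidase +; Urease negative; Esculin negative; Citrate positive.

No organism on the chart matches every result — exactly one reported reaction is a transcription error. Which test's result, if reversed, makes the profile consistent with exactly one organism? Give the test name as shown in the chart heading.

As reported, no row in the chart matches all 11 reactions.
Reversing Oxidase → still no organism matches.
Reversing ADH → still no organism matches.
Reversing Pigment → still no organism matches.
Reversing Urease → still no organism matches.
Reversing Motility → still no organism matches.
Reversing 42°C growth → still no organism matches.
Reversing Esculin → still no organism matches.
Reversing Citrate → still no organism matches.
Reversing ODC → still no organism matches.
Reversing OF glucose → 2 organisms match (not unique).
Reversing nitrate reduction (to −) → unique match: Alcaligenes faecalis.

nitrate reduction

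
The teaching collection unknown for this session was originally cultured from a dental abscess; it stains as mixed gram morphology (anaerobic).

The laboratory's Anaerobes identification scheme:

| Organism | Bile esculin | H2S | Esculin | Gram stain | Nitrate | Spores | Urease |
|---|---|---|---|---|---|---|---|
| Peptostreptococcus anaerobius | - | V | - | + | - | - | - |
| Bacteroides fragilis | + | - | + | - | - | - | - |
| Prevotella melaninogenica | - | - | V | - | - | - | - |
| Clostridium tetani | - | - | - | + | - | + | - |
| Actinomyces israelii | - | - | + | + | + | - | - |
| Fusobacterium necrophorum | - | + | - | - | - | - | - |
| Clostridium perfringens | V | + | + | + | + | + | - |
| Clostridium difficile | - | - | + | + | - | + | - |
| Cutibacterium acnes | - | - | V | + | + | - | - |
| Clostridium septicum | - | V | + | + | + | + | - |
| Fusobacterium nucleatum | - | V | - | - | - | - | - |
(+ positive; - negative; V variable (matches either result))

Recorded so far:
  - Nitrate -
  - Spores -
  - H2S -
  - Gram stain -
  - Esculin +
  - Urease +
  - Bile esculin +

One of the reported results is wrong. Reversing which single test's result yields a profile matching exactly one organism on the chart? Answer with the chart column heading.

Urease

As reported, no row in the chart matches all 7 reactions.
Reversing Gram stain → still no organism matches.
Reversing Esculin → still no organism matches.
Reversing Bile esculin → still no organism matches.
Reversing Urease (to -) → unique match: Bacteroides fragilis.
Reversing Nitrate → still no organism matches.
Reversing Spores → still no organism matches.
Reversing H2S → still no organism matches.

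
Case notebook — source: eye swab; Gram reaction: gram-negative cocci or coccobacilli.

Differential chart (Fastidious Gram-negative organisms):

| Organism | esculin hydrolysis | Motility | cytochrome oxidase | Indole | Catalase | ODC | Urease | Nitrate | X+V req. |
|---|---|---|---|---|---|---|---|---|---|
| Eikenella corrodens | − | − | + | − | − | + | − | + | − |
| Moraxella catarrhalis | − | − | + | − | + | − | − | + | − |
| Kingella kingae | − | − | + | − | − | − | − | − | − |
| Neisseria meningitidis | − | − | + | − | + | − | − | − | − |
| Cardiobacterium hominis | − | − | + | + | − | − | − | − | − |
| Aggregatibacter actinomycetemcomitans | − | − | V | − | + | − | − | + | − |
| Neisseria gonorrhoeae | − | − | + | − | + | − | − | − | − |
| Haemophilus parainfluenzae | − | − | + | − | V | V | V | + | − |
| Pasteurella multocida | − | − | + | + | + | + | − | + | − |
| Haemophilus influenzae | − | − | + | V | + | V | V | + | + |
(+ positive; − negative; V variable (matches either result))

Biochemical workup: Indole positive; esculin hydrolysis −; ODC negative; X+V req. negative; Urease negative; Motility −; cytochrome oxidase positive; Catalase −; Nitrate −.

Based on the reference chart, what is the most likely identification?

Indole +: excludes 7 organisms — 3 left.
Catalase −: excludes Pasteurella multocida, Haemophilus influenzae — 1 left.
Urease −: the one remaining candidate is consistent.
Motility −: the one remaining candidate is consistent.
esculin hydrolysis −: the one remaining candidate is consistent.
ODC −: the one remaining candidate is consistent.
X+V req. −: the one remaining candidate is consistent.
Nitrate −: the one remaining candidate is consistent.
cytochrome oxidase +: the one remaining candidate is consistent.

Cardiobacterium hominis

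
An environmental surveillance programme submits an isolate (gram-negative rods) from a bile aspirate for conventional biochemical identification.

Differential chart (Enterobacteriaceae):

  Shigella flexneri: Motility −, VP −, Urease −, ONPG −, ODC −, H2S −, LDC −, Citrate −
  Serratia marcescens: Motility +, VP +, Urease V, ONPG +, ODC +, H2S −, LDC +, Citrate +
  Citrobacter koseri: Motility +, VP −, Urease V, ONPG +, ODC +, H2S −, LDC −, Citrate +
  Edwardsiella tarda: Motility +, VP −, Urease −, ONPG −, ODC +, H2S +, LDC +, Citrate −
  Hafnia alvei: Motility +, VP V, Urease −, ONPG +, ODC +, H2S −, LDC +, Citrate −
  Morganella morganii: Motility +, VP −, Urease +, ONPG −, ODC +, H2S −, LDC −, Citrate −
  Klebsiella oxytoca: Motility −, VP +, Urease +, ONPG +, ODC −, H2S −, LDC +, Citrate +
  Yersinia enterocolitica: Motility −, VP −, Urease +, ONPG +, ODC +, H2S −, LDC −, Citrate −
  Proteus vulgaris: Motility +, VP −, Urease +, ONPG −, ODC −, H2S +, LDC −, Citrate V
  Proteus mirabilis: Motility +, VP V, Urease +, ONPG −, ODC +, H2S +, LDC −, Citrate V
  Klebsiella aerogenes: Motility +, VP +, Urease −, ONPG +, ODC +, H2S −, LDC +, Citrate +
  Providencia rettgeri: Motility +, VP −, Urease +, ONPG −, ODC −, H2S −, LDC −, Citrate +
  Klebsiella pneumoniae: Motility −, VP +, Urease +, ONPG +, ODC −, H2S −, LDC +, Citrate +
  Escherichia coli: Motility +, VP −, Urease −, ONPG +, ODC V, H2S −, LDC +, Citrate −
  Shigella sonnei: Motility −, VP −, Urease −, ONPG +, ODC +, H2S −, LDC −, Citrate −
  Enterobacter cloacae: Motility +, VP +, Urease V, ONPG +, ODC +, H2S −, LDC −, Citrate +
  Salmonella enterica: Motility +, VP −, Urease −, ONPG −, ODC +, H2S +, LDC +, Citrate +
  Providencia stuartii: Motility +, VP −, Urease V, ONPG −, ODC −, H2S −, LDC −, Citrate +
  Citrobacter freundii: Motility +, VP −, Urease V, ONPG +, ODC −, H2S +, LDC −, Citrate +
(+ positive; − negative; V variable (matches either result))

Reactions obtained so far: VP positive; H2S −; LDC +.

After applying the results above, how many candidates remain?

VP +: excludes 12 organisms — 7 left.
LDC +: excludes Proteus mirabilis, Enterobacter cloacae — 5 left.
H2S −: all 5 remaining candidates are consistent.
Still consistent: Hafnia alvei, Klebsiella aerogenes, Klebsiella oxytoca, Klebsiella pneumoniae, Serratia marcescens.

5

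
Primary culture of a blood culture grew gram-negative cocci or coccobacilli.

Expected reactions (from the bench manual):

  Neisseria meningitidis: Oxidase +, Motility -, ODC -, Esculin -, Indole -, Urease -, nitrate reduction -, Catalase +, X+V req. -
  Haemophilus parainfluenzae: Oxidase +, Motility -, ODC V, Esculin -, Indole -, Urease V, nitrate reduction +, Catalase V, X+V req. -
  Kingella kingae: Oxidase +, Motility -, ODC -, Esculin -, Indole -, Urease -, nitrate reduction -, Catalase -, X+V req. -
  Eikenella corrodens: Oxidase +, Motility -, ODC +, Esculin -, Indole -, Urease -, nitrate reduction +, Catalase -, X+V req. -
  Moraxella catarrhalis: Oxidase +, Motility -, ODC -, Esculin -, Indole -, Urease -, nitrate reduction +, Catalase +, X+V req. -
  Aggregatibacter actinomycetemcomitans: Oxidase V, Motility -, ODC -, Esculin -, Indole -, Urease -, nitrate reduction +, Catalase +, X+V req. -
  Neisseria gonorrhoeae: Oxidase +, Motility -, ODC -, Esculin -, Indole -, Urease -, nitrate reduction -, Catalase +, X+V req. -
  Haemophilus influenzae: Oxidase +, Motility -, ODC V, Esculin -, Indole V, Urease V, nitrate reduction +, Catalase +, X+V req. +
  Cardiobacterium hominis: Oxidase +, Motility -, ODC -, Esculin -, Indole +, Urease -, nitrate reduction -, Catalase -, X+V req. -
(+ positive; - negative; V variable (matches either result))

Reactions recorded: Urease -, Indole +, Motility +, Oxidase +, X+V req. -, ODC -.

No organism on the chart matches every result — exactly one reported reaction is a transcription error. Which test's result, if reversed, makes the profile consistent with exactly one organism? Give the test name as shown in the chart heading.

Motility

As reported, no row in the chart matches all 6 reactions.
Reversing Urease → still no organism matches.
Reversing ODC → still no organism matches.
Reversing Oxidase → still no organism matches.
Reversing Indole → still no organism matches.
Reversing Motility (to -) → unique match: Cardiobacterium hominis.
Reversing X+V req. → still no organism matches.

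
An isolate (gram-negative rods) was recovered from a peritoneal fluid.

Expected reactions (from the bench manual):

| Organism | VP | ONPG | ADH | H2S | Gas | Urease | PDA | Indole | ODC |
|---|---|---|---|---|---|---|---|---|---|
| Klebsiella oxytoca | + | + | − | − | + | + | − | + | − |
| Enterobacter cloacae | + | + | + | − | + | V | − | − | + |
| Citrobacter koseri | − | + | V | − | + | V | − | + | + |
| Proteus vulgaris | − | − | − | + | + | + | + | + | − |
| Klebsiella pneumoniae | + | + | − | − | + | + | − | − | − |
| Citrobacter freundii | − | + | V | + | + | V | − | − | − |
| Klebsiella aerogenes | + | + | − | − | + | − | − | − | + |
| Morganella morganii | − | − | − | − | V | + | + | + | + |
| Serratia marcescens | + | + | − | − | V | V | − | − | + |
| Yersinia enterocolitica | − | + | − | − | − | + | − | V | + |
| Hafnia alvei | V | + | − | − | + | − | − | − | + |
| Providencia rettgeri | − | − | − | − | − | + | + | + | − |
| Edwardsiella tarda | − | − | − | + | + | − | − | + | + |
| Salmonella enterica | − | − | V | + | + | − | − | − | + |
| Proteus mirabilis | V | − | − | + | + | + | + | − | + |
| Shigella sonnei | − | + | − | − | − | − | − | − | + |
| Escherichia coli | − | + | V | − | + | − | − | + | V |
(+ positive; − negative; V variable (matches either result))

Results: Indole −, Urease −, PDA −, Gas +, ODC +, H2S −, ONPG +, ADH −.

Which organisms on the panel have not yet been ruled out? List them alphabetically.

Hafnia alvei, Klebsiella aerogenes, Serratia marcescens

Gas +: excludes Yersinia enterocolitica, Providencia rettgeri, Shigella sonnei — 14 left.
PDA −: excludes Proteus vulgaris, Morganella morganii, Proteus mirabilis — 11 left.
ADH −: excludes Enterobacter cloacae — 10 left.
Urease −: excludes Klebsiella oxytoca, Klebsiella pneumoniae — 8 left.
H2S −: excludes Citrobacter freundii, Edwardsiella tarda, Salmonella enterica — 5 left.
ONPG +: all 5 remaining candidates are consistent.
ODC +: all 5 remaining candidates are consistent.
Indole −: excludes Citrobacter koseri, Escherichia coli — 3 left.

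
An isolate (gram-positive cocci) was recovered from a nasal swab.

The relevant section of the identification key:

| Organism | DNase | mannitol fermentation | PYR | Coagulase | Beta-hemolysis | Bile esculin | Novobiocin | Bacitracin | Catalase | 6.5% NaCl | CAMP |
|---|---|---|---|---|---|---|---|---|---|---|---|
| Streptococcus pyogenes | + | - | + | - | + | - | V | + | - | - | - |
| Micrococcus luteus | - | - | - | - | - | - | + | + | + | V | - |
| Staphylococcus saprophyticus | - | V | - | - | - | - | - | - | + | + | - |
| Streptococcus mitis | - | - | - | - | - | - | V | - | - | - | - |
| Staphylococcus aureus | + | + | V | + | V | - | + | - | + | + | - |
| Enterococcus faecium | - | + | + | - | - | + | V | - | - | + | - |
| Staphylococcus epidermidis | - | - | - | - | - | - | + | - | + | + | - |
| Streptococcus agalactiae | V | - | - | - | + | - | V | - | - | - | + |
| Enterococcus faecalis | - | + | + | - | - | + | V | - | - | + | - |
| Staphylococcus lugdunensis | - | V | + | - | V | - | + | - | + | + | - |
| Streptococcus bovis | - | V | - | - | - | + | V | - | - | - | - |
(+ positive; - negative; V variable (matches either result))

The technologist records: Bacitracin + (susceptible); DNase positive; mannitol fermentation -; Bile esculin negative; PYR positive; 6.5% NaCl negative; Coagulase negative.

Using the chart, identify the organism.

Coagulase -: excludes Staphylococcus aureus — 10 left.
DNase +: excludes 8 organisms — 2 left.
Bile esculin -: all 2 remaining candidates are consistent.
6.5% NaCl -: all 2 remaining candidates are consistent.
Bacitracin +: excludes Streptococcus agalactiae — 1 left.
PYR +: the one remaining candidate is consistent.
mannitol fermentation -: the one remaining candidate is consistent.

Streptococcus pyogenes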